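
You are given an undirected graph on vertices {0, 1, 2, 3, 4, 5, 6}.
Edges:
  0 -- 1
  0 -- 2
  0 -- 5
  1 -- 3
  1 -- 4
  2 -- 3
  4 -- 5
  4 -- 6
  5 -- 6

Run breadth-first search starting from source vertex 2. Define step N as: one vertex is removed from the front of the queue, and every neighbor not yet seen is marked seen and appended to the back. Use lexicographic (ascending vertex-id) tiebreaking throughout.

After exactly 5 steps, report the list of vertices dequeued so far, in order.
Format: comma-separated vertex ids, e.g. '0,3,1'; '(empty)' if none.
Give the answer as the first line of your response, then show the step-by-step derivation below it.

2,0,3,1,5

step 1: dequeue 2; queue=[0,3]; order=2
step 2: dequeue 0; queue=[3,1,5]; order=2,0
step 3: dequeue 3; queue=[1,5]; order=2,0,3
step 4: dequeue 1; queue=[5,4]; order=2,0,3,1
step 5: dequeue 5; queue=[4,6]; order=2,0,3,1,5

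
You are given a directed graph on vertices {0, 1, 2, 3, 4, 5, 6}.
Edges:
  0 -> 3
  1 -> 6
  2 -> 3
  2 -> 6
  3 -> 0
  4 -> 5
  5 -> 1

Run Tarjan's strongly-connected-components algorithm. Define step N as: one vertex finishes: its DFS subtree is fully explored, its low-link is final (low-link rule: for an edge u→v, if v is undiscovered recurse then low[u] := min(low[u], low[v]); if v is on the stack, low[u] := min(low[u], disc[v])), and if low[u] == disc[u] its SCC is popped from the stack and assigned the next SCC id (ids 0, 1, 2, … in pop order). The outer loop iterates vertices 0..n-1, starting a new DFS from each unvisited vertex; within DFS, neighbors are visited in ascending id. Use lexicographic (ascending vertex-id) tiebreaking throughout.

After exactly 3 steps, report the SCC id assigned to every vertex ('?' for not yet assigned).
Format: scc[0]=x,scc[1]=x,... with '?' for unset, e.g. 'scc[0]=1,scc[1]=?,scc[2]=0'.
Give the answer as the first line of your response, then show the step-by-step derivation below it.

scc[0]=0,scc[1]=?,scc[2]=?,scc[3]=0,scc[4]=?,scc[5]=?,scc[6]=1

step 1: low=(low[0]=0,low[1]=?,low[2]=?,low[3]=0,low[4]=?,low[5]=?,low[6]=?); scc=(scc[0]=?,scc[1]=?,scc[2]=?,scc[3]=?,scc[4]=?,scc[5]=?,scc[6]=?)
step 2: low=(low[0]=0,low[1]=?,low[2]=?,low[3]=0,low[4]=?,low[5]=?,low[6]=?); scc=(scc[0]=0,scc[1]=?,scc[2]=?,scc[3]=0,scc[4]=?,scc[5]=?,scc[6]=?)
step 3: low=(low[0]=0,low[1]=2,low[2]=?,low[3]=0,low[4]=?,low[5]=?,low[6]=3); scc=(scc[0]=0,scc[1]=?,scc[2]=?,scc[3]=0,scc[4]=?,scc[5]=?,scc[6]=1)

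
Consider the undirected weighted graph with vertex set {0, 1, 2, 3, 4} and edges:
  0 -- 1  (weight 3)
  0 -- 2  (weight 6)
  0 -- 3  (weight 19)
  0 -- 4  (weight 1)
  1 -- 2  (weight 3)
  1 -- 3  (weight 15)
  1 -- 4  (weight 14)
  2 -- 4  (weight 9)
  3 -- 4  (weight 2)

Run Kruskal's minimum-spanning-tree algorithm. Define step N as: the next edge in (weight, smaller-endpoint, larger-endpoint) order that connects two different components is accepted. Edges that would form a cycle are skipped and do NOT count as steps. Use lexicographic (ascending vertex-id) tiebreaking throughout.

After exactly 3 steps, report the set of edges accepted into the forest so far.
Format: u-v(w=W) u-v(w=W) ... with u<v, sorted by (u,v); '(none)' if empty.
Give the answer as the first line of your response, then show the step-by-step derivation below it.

0-1(w=3) 0-4(w=1) 3-4(w=2)

step 1: add edge 0-4 (w=1); MST = {0-4(w=1)}
step 2: add edge 3-4 (w=2); MST = {0-4(w=1) 3-4(w=2)}
step 3: add edge 0-1 (w=3); MST = {0-1(w=3) 0-4(w=1) 3-4(w=2)}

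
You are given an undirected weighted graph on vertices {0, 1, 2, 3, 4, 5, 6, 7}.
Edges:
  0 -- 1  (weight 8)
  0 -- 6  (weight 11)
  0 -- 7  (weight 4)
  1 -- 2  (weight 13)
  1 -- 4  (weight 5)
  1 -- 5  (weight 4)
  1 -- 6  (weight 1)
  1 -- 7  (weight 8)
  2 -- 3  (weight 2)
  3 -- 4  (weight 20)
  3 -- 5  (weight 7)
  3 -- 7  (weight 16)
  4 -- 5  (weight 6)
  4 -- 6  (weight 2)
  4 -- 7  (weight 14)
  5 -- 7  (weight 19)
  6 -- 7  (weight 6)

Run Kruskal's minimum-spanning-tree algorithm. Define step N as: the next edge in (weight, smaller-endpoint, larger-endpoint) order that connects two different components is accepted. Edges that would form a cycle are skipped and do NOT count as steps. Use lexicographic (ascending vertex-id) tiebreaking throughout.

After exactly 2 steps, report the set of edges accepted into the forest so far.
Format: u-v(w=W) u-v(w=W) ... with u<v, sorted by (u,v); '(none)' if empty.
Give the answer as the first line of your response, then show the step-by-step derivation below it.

1-6(w=1) 2-3(w=2)

step 1: add edge 1-6 (w=1); MST = {1-6(w=1)}
step 2: add edge 2-3 (w=2); MST = {1-6(w=1) 2-3(w=2)}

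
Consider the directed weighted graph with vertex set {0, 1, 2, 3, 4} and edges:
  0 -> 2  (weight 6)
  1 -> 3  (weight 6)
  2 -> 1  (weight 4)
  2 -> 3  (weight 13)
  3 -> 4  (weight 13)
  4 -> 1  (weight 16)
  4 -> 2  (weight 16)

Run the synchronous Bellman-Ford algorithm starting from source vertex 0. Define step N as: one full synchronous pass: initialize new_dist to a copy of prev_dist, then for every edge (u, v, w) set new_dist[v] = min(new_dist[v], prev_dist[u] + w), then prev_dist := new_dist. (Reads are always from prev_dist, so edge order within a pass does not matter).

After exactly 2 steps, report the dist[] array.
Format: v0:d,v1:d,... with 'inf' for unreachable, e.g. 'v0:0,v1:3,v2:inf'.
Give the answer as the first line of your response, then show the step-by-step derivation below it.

v0:0,v1:10,v2:6,v3:19,v4:inf

step 1: dist = v0:0,v1:inf,v2:6,v3:inf,v4:inf
step 2: dist = v0:0,v1:10,v2:6,v3:19,v4:inf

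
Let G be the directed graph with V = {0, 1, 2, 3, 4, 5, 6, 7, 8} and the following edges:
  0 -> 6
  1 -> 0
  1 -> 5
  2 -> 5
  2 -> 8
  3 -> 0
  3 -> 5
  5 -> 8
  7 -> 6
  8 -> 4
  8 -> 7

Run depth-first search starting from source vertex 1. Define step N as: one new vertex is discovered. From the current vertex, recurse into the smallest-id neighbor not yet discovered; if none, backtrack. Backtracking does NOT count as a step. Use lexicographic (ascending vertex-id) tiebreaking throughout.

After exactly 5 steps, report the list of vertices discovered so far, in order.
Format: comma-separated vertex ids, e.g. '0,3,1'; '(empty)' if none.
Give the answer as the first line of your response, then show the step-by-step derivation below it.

1,0,6,5,8

step 1: discover 1; path=1; order=1
step 2: discover 0; path=1>0; order=1,0
step 3: discover 6; path=1>0>6; order=1,0,6
step 4: discover 5; path=1>5; order=1,0,6,5
step 5: discover 8; path=1>5>8; order=1,0,6,5,8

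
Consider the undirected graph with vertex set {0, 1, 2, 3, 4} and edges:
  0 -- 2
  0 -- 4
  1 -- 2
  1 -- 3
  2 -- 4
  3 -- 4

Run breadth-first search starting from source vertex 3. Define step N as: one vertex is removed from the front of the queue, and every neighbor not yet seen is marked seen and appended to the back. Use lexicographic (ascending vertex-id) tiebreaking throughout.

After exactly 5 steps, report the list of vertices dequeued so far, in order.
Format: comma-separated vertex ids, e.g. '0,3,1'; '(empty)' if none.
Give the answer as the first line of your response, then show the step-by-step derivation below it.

3,1,4,2,0

step 1: dequeue 3; queue=[1,4]; order=3
step 2: dequeue 1; queue=[4,2]; order=3,1
step 3: dequeue 4; queue=[2,0]; order=3,1,4
step 4: dequeue 2; queue=[0]; order=3,1,4,2
step 5: dequeue 0; queue=[(empty)]; order=3,1,4,2,0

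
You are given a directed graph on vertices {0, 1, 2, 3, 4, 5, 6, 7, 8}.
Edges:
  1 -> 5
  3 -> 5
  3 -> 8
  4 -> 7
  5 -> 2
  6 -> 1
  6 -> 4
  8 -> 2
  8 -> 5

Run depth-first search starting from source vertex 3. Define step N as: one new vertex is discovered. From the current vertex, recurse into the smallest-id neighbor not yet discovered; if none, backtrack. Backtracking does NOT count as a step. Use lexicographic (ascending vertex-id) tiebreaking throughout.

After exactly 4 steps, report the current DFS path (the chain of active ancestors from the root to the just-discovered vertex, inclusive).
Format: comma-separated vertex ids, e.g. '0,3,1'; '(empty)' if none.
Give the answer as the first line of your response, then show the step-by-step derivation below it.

3,8

step 1: discover 3; path=3; order=3
step 2: discover 5; path=3>5; order=3,5
step 3: discover 2; path=3>5>2; order=3,5,2
step 4: discover 8; path=3>8; order=3,5,2,8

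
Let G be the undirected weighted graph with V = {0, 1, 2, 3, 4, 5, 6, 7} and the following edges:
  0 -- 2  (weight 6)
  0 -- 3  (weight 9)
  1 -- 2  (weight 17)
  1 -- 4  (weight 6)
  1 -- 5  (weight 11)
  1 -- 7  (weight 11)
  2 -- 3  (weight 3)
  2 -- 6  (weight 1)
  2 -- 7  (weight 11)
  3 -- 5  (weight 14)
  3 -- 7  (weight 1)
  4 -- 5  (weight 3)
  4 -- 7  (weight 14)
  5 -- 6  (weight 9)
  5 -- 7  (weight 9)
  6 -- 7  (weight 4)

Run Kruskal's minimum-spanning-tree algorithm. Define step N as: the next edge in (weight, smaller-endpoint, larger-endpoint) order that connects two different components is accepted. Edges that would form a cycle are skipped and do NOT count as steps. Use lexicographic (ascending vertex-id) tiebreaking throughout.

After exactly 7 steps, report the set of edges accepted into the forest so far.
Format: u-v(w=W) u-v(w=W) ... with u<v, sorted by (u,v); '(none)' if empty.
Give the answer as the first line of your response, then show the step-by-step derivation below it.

0-2(w=6) 1-4(w=6) 2-3(w=3) 2-6(w=1) 3-7(w=1) 4-5(w=3) 5-6(w=9)

step 1: add edge 2-6 (w=1); MST = {2-6(w=1)}
step 2: add edge 3-7 (w=1); MST = {2-6(w=1) 3-7(w=1)}
step 3: add edge 2-3 (w=3); MST = {2-3(w=3) 2-6(w=1) 3-7(w=1)}
step 4: add edge 4-5 (w=3); MST = {2-3(w=3) 2-6(w=1) 3-7(w=1) 4-5(w=3)}
step 5: add edge 0-2 (w=6); MST = {0-2(w=6) 2-3(w=3) 2-6(w=1) 3-7(w=1) 4-5(w=3)}
step 6: add edge 1-4 (w=6); MST = {0-2(w=6) 1-4(w=6) 2-3(w=3) 2-6(w=1) 3-7(w=1) 4-5(w=3)}
step 7: add edge 5-6 (w=9); MST = {0-2(w=6) 1-4(w=6) 2-3(w=3) 2-6(w=1) 3-7(w=1) 4-5(w=3) 5-6(w=9)}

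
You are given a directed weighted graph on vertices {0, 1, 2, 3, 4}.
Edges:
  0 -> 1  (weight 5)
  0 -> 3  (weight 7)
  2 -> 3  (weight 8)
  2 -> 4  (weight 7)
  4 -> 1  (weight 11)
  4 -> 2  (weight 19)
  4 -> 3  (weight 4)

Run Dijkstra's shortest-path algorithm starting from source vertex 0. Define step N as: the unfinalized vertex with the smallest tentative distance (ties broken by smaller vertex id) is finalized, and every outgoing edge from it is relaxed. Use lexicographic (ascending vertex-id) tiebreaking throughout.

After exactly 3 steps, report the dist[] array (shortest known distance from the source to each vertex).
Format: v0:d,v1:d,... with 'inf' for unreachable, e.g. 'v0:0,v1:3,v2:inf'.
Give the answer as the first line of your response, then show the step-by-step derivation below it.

v0:0,v1:5,v2:inf,v3:7,v4:inf

step 1: dist = v0:0,v1:5,v2:inf,v3:7,v4:inf
step 2: dist = v0:0,v1:5,v2:inf,v3:7,v4:inf
step 3: dist = v0:0,v1:5,v2:inf,v3:7,v4:inf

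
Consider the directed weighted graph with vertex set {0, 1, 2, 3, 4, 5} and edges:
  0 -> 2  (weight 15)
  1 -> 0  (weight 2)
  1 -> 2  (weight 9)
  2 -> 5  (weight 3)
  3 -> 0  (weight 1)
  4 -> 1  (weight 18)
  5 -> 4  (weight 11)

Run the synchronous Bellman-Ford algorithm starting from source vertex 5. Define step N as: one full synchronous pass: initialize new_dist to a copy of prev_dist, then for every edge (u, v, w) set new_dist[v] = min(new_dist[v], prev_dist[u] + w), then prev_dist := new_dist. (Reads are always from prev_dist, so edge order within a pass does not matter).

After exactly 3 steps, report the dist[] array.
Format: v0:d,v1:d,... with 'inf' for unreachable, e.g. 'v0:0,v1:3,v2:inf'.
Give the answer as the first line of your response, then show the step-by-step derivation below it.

v0:31,v1:29,v2:38,v3:inf,v4:11,v5:0

step 1: dist = v0:inf,v1:inf,v2:inf,v3:inf,v4:11,v5:0
step 2: dist = v0:inf,v1:29,v2:inf,v3:inf,v4:11,v5:0
step 3: dist = v0:31,v1:29,v2:38,v3:inf,v4:11,v5:0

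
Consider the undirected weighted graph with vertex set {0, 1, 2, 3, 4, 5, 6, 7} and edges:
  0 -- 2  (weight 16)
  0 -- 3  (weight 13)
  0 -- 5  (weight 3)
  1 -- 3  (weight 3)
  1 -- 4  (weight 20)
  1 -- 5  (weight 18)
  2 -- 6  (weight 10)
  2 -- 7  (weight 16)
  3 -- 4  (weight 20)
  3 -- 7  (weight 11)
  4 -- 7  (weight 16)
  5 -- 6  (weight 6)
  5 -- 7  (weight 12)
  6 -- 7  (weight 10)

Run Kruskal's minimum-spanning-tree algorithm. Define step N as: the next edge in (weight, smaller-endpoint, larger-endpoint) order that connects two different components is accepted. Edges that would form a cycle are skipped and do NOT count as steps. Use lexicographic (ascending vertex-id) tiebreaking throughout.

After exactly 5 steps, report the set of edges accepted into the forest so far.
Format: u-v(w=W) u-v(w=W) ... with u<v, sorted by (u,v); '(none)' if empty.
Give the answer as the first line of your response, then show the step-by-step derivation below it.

0-5(w=3) 1-3(w=3) 2-6(w=10) 5-6(w=6) 6-7(w=10)

step 1: add edge 0-5 (w=3); MST = {0-5(w=3)}
step 2: add edge 1-3 (w=3); MST = {0-5(w=3) 1-3(w=3)}
step 3: add edge 5-6 (w=6); MST = {0-5(w=3) 1-3(w=3) 5-6(w=6)}
step 4: add edge 2-6 (w=10); MST = {0-5(w=3) 1-3(w=3) 2-6(w=10) 5-6(w=6)}
step 5: add edge 6-7 (w=10); MST = {0-5(w=3) 1-3(w=3) 2-6(w=10) 5-6(w=6) 6-7(w=10)}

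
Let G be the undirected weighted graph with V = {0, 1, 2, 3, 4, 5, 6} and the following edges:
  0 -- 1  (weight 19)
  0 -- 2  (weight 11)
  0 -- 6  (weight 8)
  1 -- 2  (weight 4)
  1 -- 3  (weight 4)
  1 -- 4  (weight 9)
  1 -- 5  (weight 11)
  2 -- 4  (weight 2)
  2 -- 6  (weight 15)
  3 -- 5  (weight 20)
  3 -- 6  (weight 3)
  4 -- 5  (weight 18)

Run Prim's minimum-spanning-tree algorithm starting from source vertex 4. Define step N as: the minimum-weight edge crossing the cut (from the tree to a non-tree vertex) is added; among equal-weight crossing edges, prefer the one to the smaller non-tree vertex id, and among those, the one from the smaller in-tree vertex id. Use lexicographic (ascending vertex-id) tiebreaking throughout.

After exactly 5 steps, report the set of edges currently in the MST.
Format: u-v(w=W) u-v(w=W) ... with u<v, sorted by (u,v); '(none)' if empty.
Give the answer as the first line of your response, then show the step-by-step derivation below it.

0-6(w=8) 1-2(w=4) 1-3(w=4) 2-4(w=2) 3-6(w=3)

step 1: add edge 2-4 (w=2); MST = {2-4(w=2)}
step 2: add edge 1-2 (w=4); MST = {1-2(w=4) 2-4(w=2)}
step 3: add edge 1-3 (w=4); MST = {1-2(w=4) 1-3(w=4) 2-4(w=2)}
step 4: add edge 3-6 (w=3); MST = {1-2(w=4) 1-3(w=4) 2-4(w=2) 3-6(w=3)}
step 5: add edge 0-6 (w=8); MST = {0-6(w=8) 1-2(w=4) 1-3(w=4) 2-4(w=2) 3-6(w=3)}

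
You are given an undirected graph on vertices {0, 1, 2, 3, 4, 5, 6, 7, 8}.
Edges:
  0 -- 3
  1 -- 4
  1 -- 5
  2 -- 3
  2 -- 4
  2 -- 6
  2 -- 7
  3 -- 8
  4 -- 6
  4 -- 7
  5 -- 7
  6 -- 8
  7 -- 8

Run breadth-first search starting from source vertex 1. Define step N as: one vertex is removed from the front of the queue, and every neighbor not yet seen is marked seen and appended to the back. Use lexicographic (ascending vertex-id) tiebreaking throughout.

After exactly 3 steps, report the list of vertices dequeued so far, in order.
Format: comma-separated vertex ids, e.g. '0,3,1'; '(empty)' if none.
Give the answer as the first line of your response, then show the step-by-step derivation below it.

1,4,5

step 1: dequeue 1; queue=[4,5]; order=1
step 2: dequeue 4; queue=[5,2,6,7]; order=1,4
step 3: dequeue 5; queue=[2,6,7]; order=1,4,5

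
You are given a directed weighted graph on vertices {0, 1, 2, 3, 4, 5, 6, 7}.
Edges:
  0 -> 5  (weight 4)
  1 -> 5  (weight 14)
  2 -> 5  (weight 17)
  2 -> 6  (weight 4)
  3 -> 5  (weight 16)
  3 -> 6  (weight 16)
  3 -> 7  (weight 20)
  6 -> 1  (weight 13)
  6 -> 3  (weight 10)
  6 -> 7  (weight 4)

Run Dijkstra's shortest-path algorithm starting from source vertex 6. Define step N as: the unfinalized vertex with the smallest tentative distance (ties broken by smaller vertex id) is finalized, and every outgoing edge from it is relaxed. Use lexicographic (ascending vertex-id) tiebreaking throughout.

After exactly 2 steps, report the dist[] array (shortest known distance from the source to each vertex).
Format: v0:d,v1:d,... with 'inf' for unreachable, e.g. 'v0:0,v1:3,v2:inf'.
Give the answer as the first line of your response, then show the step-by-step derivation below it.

v0:inf,v1:13,v2:inf,v3:10,v4:inf,v5:inf,v6:0,v7:4

step 1: dist = v0:inf,v1:13,v2:inf,v3:10,v4:inf,v5:inf,v6:0,v7:4
step 2: dist = v0:inf,v1:13,v2:inf,v3:10,v4:inf,v5:inf,v6:0,v7:4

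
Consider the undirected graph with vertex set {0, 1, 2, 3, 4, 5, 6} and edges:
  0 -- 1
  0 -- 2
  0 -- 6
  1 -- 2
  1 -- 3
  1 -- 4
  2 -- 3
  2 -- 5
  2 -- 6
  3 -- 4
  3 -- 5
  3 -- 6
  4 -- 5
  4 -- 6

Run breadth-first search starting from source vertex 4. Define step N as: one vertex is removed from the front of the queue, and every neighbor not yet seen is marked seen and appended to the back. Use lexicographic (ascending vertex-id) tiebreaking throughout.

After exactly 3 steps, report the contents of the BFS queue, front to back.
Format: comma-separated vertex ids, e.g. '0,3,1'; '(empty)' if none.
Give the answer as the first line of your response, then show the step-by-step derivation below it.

5,6,0,2

step 1: dequeue 4; queue=[1,3,5,6]; order=4
step 2: dequeue 1; queue=[3,5,6,0,2]; order=4,1
step 3: dequeue 3; queue=[5,6,0,2]; order=4,1,3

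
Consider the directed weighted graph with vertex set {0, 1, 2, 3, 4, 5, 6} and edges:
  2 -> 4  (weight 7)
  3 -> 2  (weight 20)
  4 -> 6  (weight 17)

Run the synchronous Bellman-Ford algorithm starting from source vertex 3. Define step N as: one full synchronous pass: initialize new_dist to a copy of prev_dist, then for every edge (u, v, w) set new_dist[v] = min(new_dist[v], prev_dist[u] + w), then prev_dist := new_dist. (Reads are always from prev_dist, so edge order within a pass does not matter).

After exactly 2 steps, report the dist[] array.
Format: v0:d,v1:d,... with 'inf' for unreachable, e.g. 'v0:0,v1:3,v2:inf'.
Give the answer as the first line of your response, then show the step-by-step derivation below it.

v0:inf,v1:inf,v2:20,v3:0,v4:27,v5:inf,v6:inf

step 1: dist = v0:inf,v1:inf,v2:20,v3:0,v4:inf,v5:inf,v6:inf
step 2: dist = v0:inf,v1:inf,v2:20,v3:0,v4:27,v5:inf,v6:inf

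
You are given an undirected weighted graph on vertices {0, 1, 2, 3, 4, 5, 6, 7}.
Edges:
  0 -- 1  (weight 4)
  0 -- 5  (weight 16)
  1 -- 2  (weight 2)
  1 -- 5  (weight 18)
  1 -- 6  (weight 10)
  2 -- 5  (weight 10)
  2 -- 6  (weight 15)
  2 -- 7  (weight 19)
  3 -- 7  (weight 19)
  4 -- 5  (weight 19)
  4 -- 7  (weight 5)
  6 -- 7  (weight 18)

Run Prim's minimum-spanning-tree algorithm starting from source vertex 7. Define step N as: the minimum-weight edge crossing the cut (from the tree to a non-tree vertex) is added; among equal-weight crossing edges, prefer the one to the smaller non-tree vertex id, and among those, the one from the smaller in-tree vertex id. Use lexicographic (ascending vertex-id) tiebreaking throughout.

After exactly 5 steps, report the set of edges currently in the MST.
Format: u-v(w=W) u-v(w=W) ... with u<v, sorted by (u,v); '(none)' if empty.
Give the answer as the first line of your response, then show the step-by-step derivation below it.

0-1(w=4) 1-2(w=2) 1-6(w=10) 4-7(w=5) 6-7(w=18)

step 1: add edge 4-7 (w=5); MST = {4-7(w=5)}
step 2: add edge 6-7 (w=18); MST = {4-7(w=5) 6-7(w=18)}
step 3: add edge 1-6 (w=10); MST = {1-6(w=10) 4-7(w=5) 6-7(w=18)}
step 4: add edge 1-2 (w=2); MST = {1-2(w=2) 1-6(w=10) 4-7(w=5) 6-7(w=18)}
step 5: add edge 0-1 (w=4); MST = {0-1(w=4) 1-2(w=2) 1-6(w=10) 4-7(w=5) 6-7(w=18)}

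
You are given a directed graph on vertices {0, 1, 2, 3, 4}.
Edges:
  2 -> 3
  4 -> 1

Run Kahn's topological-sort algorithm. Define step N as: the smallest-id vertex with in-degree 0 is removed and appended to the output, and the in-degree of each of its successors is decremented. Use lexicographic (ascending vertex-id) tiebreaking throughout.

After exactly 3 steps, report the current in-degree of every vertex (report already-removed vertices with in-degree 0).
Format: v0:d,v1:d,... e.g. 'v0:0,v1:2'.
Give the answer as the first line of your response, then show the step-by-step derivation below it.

v0:0,v1:1,v2:0,v3:0,v4:0

step 1: output 0; order=[0]; indeg=(0,1,0,1,0)
step 2: output 2; order=[0,2]; indeg=(0,1,0,0,0)
step 3: output 3; order=[0,2,3]; indeg=(0,1,0,0,0)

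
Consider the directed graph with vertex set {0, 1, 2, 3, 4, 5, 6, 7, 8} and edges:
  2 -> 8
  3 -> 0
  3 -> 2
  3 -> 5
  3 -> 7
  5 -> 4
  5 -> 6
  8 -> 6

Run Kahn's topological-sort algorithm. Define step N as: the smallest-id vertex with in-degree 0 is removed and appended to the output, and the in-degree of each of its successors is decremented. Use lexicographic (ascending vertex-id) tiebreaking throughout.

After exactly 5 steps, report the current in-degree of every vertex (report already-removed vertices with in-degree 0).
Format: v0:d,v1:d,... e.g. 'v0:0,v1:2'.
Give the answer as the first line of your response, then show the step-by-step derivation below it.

v0:0,v1:0,v2:0,v3:0,v4:0,v5:0,v6:1,v7:0,v8:0

step 1: output 1; order=[1]; indeg=(1,0,1,0,1,1,2,1,1)
step 2: output 3; order=[1,3]; indeg=(0,0,0,0,1,0,2,0,1)
step 3: output 0; order=[1,3,0]; indeg=(0,0,0,0,1,0,2,0,1)
step 4: output 2; order=[1,3,0,2]; indeg=(0,0,0,0,1,0,2,0,0)
step 5: output 5; order=[1,3,0,2,5]; indeg=(0,0,0,0,0,0,1,0,0)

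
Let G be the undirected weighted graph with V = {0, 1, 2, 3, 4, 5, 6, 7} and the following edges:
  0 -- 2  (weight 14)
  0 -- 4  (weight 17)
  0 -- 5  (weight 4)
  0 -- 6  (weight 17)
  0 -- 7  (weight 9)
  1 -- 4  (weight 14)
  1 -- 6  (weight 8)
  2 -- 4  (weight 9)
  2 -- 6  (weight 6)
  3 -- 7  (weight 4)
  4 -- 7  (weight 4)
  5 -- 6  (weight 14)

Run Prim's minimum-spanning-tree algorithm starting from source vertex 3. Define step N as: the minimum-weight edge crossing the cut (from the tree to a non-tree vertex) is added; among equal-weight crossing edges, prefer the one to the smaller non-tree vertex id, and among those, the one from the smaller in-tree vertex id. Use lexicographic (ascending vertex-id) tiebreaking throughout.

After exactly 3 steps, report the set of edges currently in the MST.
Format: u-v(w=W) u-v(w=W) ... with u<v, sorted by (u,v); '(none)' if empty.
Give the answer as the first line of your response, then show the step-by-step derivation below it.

0-7(w=9) 3-7(w=4) 4-7(w=4)

step 1: add edge 3-7 (w=4); MST = {3-7(w=4)}
step 2: add edge 4-7 (w=4); MST = {3-7(w=4) 4-7(w=4)}
step 3: add edge 0-7 (w=9); MST = {0-7(w=9) 3-7(w=4) 4-7(w=4)}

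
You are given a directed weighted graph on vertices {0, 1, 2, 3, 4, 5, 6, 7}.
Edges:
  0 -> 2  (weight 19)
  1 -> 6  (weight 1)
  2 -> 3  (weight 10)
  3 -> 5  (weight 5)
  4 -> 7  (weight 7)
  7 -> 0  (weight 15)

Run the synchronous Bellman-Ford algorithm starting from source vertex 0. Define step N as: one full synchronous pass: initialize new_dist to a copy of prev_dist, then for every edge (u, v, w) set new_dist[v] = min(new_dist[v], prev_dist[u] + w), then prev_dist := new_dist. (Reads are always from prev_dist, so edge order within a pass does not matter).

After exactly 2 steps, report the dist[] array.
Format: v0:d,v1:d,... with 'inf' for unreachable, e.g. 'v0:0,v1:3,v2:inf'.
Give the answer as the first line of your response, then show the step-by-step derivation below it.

v0:0,v1:inf,v2:19,v3:29,v4:inf,v5:inf,v6:inf,v7:inf

step 1: dist = v0:0,v1:inf,v2:19,v3:inf,v4:inf,v5:inf,v6:inf,v7:inf
step 2: dist = v0:0,v1:inf,v2:19,v3:29,v4:inf,v5:inf,v6:inf,v7:inf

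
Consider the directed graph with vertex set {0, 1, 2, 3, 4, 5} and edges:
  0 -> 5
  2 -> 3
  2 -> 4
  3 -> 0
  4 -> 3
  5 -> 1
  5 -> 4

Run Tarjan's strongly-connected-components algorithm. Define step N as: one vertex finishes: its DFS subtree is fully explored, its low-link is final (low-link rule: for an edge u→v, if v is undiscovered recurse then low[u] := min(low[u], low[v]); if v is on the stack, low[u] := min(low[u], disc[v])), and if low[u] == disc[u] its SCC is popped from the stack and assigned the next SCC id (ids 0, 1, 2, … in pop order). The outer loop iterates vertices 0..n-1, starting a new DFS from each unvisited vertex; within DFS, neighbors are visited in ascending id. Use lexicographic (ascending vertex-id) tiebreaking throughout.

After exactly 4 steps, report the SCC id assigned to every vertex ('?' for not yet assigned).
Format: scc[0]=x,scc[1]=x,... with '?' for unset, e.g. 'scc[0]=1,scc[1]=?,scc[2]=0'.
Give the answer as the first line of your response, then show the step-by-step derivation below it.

scc[0]=?,scc[1]=0,scc[2]=?,scc[3]=?,scc[4]=?,scc[5]=?

step 1: low=(low[0]=0,low[1]=2,low[2]=?,low[3]=?,low[4]=?,low[5]=1); scc=(scc[0]=?,scc[1]=0,scc[2]=?,scc[3]=?,scc[4]=?,scc[5]=?)
step 2: low=(low[0]=0,low[1]=2,low[2]=?,low[3]=0,low[4]=3,low[5]=1); scc=(scc[0]=?,scc[1]=0,scc[2]=?,scc[3]=?,scc[4]=?,scc[5]=?)
step 3: low=(low[0]=0,low[1]=2,low[2]=?,low[3]=0,low[4]=0,low[5]=1); scc=(scc[0]=?,scc[1]=0,scc[2]=?,scc[3]=?,scc[4]=?,scc[5]=?)
step 4: low=(low[0]=0,low[1]=2,low[2]=?,low[3]=0,low[4]=0,low[5]=0); scc=(scc[0]=?,scc[1]=0,scc[2]=?,scc[3]=?,scc[4]=?,scc[5]=?)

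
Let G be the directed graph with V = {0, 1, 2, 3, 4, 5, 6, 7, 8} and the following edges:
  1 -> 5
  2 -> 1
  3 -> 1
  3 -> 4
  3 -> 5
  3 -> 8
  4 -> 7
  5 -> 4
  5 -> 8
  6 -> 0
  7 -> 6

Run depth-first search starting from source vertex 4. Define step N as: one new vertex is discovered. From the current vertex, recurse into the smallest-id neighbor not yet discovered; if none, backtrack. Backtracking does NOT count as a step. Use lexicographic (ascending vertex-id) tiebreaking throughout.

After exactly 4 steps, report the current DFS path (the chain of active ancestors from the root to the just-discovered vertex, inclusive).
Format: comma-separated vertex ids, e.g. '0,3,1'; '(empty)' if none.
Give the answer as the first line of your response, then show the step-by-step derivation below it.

4,7,6,0

step 1: discover 4; path=4; order=4
step 2: discover 7; path=4>7; order=4,7
step 3: discover 6; path=4>7>6; order=4,7,6
step 4: discover 0; path=4>7>6>0; order=4,7,6,0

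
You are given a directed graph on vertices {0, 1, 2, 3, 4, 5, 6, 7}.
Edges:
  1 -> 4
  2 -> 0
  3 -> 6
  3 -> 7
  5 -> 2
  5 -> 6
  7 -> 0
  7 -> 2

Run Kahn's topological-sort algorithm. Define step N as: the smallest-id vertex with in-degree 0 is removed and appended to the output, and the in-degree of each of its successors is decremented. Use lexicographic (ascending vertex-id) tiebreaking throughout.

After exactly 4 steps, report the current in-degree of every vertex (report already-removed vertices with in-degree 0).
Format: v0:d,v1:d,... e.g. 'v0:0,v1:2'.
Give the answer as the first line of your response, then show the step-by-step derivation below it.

v0:2,v1:0,v2:1,v3:0,v4:0,v5:0,v6:0,v7:0

step 1: output 1; order=[1]; indeg=(2,0,2,0,0,0,2,1)
step 2: output 3; order=[1,3]; indeg=(2,0,2,0,0,0,1,0)
step 3: output 4; order=[1,3,4]; indeg=(2,0,2,0,0,0,1,0)
step 4: output 5; order=[1,3,4,5]; indeg=(2,0,1,0,0,0,0,0)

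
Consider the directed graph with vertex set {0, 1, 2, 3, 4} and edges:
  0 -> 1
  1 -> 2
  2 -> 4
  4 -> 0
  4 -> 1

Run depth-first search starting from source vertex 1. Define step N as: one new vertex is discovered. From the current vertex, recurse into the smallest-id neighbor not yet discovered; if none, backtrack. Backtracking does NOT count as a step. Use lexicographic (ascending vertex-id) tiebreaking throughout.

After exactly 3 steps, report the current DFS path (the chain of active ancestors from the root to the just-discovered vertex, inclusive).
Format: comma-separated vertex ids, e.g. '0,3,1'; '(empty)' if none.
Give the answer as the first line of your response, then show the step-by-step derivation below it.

1,2,4

step 1: discover 1; path=1; order=1
step 2: discover 2; path=1>2; order=1,2
step 3: discover 4; path=1>2>4; order=1,2,4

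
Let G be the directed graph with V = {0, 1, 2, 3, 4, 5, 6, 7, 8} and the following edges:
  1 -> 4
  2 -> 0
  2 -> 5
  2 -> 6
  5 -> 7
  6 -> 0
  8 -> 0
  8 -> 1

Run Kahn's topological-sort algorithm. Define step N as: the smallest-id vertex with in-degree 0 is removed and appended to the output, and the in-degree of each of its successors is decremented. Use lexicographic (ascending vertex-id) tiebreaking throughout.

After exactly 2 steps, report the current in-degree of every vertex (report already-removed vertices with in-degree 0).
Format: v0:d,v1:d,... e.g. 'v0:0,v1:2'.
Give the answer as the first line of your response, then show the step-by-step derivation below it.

v0:2,v1:1,v2:0,v3:0,v4:1,v5:0,v6:0,v7:1,v8:0

step 1: output 2; order=[2]; indeg=(2,1,0,0,1,0,0,1,0)
step 2: output 3; order=[2,3]; indeg=(2,1,0,0,1,0,0,1,0)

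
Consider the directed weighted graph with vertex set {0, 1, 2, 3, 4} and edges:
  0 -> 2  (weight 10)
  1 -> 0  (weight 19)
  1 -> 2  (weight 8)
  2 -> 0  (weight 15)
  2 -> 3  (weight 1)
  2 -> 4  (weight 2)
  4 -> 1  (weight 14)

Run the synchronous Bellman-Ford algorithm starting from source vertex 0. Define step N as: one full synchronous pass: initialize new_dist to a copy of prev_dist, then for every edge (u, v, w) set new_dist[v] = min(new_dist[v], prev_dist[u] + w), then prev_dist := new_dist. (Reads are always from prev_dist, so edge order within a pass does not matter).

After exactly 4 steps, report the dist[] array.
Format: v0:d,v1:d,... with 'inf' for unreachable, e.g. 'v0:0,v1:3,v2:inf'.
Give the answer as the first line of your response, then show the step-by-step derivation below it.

v0:0,v1:26,v2:10,v3:11,v4:12

step 1: dist = v0:0,v1:inf,v2:10,v3:inf,v4:inf
step 2: dist = v0:0,v1:inf,v2:10,v3:11,v4:12
step 3: dist = v0:0,v1:26,v2:10,v3:11,v4:12
step 4: dist = v0:0,v1:26,v2:10,v3:11,v4:12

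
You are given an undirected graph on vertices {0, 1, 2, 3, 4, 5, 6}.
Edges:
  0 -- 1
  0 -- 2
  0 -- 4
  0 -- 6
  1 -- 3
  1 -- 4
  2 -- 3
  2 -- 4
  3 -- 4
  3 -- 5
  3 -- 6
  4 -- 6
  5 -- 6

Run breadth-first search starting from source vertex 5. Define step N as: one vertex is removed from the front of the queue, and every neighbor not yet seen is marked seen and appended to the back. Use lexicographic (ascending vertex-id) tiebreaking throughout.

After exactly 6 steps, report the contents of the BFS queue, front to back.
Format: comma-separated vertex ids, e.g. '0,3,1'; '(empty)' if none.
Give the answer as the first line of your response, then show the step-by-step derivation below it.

0

step 1: dequeue 5; queue=[3,6]; order=5
step 2: dequeue 3; queue=[6,1,2,4]; order=5,3
step 3: dequeue 6; queue=[1,2,4,0]; order=5,3,6
step 4: dequeue 1; queue=[2,4,0]; order=5,3,6,1
step 5: dequeue 2; queue=[4,0]; order=5,3,6,1,2
step 6: dequeue 4; queue=[0]; order=5,3,6,1,2,4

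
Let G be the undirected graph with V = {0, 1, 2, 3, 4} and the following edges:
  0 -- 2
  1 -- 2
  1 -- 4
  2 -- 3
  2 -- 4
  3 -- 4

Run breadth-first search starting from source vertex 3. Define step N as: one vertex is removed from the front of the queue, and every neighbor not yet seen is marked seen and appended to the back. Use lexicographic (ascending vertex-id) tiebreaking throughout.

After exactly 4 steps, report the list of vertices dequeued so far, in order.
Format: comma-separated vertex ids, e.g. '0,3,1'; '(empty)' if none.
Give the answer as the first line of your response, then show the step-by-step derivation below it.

3,2,4,0

step 1: dequeue 3; queue=[2,4]; order=3
step 2: dequeue 2; queue=[4,0,1]; order=3,2
step 3: dequeue 4; queue=[0,1]; order=3,2,4
step 4: dequeue 0; queue=[1]; order=3,2,4,0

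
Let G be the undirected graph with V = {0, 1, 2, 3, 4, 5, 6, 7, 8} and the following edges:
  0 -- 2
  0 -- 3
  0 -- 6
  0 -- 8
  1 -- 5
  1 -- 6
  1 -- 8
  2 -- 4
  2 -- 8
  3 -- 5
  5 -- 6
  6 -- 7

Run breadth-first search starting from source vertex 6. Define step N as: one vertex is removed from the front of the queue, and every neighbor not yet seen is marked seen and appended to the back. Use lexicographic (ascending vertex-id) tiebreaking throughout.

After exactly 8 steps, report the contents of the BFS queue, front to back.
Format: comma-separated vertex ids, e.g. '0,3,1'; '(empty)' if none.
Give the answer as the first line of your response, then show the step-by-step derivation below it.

4

step 1: dequeue 6; queue=[0,1,5,7]; order=6
step 2: dequeue 0; queue=[1,5,7,2,3,8]; order=6,0
step 3: dequeue 1; queue=[5,7,2,3,8]; order=6,0,1
step 4: dequeue 5; queue=[7,2,3,8]; order=6,0,1,5
step 5: dequeue 7; queue=[2,3,8]; order=6,0,1,5,7
step 6: dequeue 2; queue=[3,8,4]; order=6,0,1,5,7,2
step 7: dequeue 3; queue=[8,4]; order=6,0,1,5,7,2,3
step 8: dequeue 8; queue=[4]; order=6,0,1,5,7,2,3,8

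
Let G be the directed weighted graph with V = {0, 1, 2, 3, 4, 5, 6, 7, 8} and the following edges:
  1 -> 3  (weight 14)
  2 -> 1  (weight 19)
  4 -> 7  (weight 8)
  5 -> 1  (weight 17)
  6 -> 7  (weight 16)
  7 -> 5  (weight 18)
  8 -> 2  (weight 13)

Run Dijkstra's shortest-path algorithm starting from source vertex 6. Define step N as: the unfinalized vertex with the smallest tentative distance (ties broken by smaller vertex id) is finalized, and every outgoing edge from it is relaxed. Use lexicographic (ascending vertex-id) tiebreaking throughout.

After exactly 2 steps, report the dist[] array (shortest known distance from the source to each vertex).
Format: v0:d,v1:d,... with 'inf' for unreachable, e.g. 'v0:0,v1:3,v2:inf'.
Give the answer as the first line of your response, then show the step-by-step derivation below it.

v0:inf,v1:inf,v2:inf,v3:inf,v4:inf,v5:34,v6:0,v7:16,v8:inf

step 1: dist = v0:inf,v1:inf,v2:inf,v3:inf,v4:inf,v5:inf,v6:0,v7:16,v8:inf
step 2: dist = v0:inf,v1:inf,v2:inf,v3:inf,v4:inf,v5:34,v6:0,v7:16,v8:inf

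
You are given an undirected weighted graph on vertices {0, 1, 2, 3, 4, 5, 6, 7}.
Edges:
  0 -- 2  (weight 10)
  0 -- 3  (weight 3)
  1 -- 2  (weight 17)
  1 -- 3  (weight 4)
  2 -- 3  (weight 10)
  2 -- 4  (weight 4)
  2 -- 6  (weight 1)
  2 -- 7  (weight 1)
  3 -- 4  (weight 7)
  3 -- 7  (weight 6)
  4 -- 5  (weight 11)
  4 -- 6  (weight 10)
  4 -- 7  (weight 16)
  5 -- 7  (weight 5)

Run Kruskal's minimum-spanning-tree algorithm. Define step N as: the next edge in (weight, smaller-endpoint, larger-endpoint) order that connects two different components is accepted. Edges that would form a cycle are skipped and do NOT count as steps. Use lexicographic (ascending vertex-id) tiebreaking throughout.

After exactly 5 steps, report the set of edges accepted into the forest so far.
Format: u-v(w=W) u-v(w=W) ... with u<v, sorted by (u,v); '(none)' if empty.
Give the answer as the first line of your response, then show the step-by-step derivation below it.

0-3(w=3) 1-3(w=4) 2-4(w=4) 2-6(w=1) 2-7(w=1)

step 1: add edge 2-6 (w=1); MST = {2-6(w=1)}
step 2: add edge 2-7 (w=1); MST = {2-6(w=1) 2-7(w=1)}
step 3: add edge 0-3 (w=3); MST = {0-3(w=3) 2-6(w=1) 2-7(w=1)}
step 4: add edge 1-3 (w=4); MST = {0-3(w=3) 1-3(w=4) 2-6(w=1) 2-7(w=1)}
step 5: add edge 2-4 (w=4); MST = {0-3(w=3) 1-3(w=4) 2-4(w=4) 2-6(w=1) 2-7(w=1)}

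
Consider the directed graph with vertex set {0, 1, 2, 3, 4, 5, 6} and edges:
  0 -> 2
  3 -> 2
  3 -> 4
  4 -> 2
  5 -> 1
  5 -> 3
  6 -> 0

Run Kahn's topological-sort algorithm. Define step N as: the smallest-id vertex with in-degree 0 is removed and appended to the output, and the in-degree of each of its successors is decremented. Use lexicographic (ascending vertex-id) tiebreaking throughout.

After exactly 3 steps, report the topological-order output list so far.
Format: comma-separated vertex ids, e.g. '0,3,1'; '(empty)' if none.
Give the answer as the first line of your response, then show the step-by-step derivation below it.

5,1,3

step 1: output 5; order=[5]; indeg=(1,0,3,0,1,0,0)
step 2: output 1; order=[5,1]; indeg=(1,0,3,0,1,0,0)
step 3: output 3; order=[5,1,3]; indeg=(1,0,2,0,0,0,0)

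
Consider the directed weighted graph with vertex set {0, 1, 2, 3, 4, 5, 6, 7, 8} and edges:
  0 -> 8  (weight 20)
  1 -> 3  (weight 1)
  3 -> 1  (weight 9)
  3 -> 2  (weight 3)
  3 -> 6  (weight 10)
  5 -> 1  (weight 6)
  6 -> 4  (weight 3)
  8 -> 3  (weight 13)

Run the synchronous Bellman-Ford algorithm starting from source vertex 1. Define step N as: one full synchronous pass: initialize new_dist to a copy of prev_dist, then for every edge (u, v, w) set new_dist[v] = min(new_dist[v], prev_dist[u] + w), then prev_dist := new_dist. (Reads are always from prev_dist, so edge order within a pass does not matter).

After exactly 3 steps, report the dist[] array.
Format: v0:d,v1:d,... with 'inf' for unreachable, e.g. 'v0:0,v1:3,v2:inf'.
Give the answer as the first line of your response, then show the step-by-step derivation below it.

v0:inf,v1:0,v2:4,v3:1,v4:14,v5:inf,v6:11,v7:inf,v8:inf

step 1: dist = v0:inf,v1:0,v2:inf,v3:1,v4:inf,v5:inf,v6:inf,v7:inf,v8:inf
step 2: dist = v0:inf,v1:0,v2:4,v3:1,v4:inf,v5:inf,v6:11,v7:inf,v8:inf
step 3: dist = v0:inf,v1:0,v2:4,v3:1,v4:14,v5:inf,v6:11,v7:inf,v8:inf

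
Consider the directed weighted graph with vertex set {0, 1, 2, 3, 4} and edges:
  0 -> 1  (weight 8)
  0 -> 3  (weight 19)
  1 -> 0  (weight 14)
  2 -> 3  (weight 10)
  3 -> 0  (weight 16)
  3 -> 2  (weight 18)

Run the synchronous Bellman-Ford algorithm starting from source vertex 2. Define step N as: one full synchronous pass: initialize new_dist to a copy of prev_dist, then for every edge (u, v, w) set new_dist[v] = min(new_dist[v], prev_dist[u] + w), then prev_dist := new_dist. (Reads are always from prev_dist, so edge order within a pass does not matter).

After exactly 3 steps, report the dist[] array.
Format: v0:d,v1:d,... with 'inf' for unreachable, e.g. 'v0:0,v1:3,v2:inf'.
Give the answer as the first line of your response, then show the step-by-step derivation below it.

v0:26,v1:34,v2:0,v3:10,v4:inf

step 1: dist = v0:inf,v1:inf,v2:0,v3:10,v4:inf
step 2: dist = v0:26,v1:inf,v2:0,v3:10,v4:inf
step 3: dist = v0:26,v1:34,v2:0,v3:10,v4:inf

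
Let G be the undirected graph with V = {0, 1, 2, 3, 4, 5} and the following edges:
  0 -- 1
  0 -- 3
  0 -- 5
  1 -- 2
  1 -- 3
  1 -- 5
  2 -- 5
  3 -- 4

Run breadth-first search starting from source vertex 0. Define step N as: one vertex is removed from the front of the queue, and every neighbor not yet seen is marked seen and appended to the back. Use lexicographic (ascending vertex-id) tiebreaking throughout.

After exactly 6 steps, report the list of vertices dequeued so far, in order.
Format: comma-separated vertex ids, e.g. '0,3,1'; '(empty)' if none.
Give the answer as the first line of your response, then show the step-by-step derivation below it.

0,1,3,5,2,4

step 1: dequeue 0; queue=[1,3,5]; order=0
step 2: dequeue 1; queue=[3,5,2]; order=0,1
step 3: dequeue 3; queue=[5,2,4]; order=0,1,3
step 4: dequeue 5; queue=[2,4]; order=0,1,3,5
step 5: dequeue 2; queue=[4]; order=0,1,3,5,2
step 6: dequeue 4; queue=[(empty)]; order=0,1,3,5,2,4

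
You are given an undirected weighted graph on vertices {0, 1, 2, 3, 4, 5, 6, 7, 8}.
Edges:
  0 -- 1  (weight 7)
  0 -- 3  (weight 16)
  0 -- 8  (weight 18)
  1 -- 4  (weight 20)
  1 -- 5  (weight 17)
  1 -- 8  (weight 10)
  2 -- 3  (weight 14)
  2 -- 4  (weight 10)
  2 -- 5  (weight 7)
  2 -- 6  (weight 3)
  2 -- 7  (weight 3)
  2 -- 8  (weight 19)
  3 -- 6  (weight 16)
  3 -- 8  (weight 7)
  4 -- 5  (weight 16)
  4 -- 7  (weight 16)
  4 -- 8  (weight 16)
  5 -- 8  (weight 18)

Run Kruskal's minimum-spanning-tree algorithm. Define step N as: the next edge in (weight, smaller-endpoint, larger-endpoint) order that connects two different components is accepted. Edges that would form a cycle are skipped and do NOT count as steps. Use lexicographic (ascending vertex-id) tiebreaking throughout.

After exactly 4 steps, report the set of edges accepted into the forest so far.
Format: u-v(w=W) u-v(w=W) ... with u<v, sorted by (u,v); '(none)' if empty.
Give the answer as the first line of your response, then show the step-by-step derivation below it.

0-1(w=7) 2-5(w=7) 2-6(w=3) 2-7(w=3)

step 1: add edge 2-6 (w=3); MST = {2-6(w=3)}
step 2: add edge 2-7 (w=3); MST = {2-6(w=3) 2-7(w=3)}
step 3: add edge 0-1 (w=7); MST = {0-1(w=7) 2-6(w=3) 2-7(w=3)}
step 4: add edge 2-5 (w=7); MST = {0-1(w=7) 2-5(w=7) 2-6(w=3) 2-7(w=3)}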